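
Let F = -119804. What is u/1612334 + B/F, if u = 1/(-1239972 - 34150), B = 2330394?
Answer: -1196838053142483629/61528645421623348 ≈ -19.452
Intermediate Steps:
u = -1/1274122 (u = 1/(-1274122) = -1/1274122 ≈ -7.8485e-7)
u/1612334 + B/F = -1/1274122/1612334 + 2330394/(-119804) = -1/1274122*1/1612334 + 2330394*(-1/119804) = -1/2054310220748 - 1165197/59902 = -1196838053142483629/61528645421623348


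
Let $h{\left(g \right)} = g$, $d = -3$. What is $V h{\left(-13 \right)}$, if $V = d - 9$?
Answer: $156$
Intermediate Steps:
$V = -12$ ($V = -3 - 9 = -12$)
$V h{\left(-13 \right)} = \left(-12\right) \left(-13\right) = 156$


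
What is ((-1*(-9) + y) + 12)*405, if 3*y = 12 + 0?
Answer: 10125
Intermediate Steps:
y = 4 (y = (12 + 0)/3 = (1/3)*12 = 4)
((-1*(-9) + y) + 12)*405 = ((-1*(-9) + 4) + 12)*405 = ((9 + 4) + 12)*405 = (13 + 12)*405 = 25*405 = 10125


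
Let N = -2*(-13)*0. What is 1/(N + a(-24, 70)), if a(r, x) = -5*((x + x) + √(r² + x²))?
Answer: -1/1070 ≈ -0.00093458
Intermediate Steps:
a(r, x) = -10*x - 5*√(r² + x²) (a(r, x) = -5*(2*x + √(r² + x²)) = -5*(√(r² + x²) + 2*x) = -10*x - 5*√(r² + x²))
N = 0 (N = 26*0 = 0)
1/(N + a(-24, 70)) = 1/(0 + (-10*70 - 5*√((-24)² + 70²))) = 1/(0 + (-700 - 5*√(576 + 4900))) = 1/(0 + (-700 - 5*√5476)) = 1/(0 + (-700 - 5*74)) = 1/(0 + (-700 - 370)) = 1/(0 - 1070) = 1/(-1070) = -1/1070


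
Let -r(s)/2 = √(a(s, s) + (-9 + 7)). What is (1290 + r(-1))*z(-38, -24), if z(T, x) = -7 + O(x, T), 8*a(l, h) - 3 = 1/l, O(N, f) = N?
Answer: -39990 + 31*I*√7 ≈ -39990.0 + 82.018*I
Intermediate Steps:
a(l, h) = 3/8 + 1/(8*l)
z(T, x) = -7 + x
r(s) = -2*√(-2 + (1 + 3*s)/(8*s)) (r(s) = -2*√((1 + 3*s)/(8*s) + (-9 + 7)) = -2*√((1 + 3*s)/(8*s) - 2) = -2*√(-2 + (1 + 3*s)/(8*s)))
(1290 + r(-1))*z(-38, -24) = (1290 - √(-26 + 2/(-1))/2)*(-7 - 24) = (1290 - √(-26 + 2*(-1))/2)*(-31) = (1290 - √(-26 - 2)/2)*(-31) = (1290 - I*√7)*(-31) = -39990 + 31*I*√7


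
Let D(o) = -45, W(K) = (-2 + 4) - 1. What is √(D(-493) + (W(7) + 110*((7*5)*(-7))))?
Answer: I*√26994 ≈ 164.3*I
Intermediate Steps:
W(K) = 1 (W(K) = 2 - 1 = 1)
√(D(-493) + (W(7) + 110*((7*5)*(-7)))) = √(-45 + (1 + 110*((7*5)*(-7)))) = √(-45 + (1 + 110*(35*(-7)))) = √(-45 + (1 + 110*(-245))) = √(-45 + (1 - 26950)) = √(-45 - 26949) = √(-26994) = I*√26994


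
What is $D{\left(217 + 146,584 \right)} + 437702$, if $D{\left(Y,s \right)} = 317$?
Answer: $438019$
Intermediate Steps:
$D{\left(217 + 146,584 \right)} + 437702 = 317 + 437702 = 438019$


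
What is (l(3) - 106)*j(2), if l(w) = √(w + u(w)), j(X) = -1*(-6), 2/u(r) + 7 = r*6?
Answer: -636 + 6*√385/11 ≈ -625.30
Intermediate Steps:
u(r) = 2/(-7 + 6*r) (u(r) = 2/(-7 + r*6) = 2/(-7 + 6*r))
j(X) = 6
l(w) = √(w + 2/(-7 + 6*w))
(l(3) - 106)*j(2) = (√((2 + 3*(-7 + 6*3))/(-7 + 6*3)) - 106)*6 = (√((2 + 3*(-7 + 18))/(-7 + 18)) - 106)*6 = (√((2 + 3*11)/11) - 106)*6 = (√((2 + 33)/11) - 106)*6 = (√((1/11)*35) - 106)*6 = (√(35/11) - 106)*6 = (√385/11 - 106)*6 = (-106 + √385/11)*6 = -636 + 6*√385/11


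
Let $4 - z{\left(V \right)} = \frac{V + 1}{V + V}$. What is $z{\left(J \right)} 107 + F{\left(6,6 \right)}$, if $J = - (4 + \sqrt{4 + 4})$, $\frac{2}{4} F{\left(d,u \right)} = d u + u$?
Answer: $\frac{1941}{4} - \frac{107 \sqrt{2}}{8} \approx 466.33$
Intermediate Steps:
$F{\left(d,u \right)} = 2 u + 2 d u$ ($F{\left(d,u \right)} = 2 \left(d u + u\right) = 2 \left(u + d u\right) = 2 u + 2 d u$)
$J = -4 - 2 \sqrt{2}$ ($J = - (4 + \sqrt{8}) = - (4 + 2 \sqrt{2}) = -4 - 2 \sqrt{2} \approx -6.8284$)
$z{\left(V \right)} = 4 - \frac{1 + V}{2 V}$ ($z{\left(V \right)} = 4 - \frac{V + 1}{V + V} = 4 - \frac{1 + V}{2 V}$)
$z{\left(J \right)} 107 + F{\left(6,6 \right)} = \frac{-1 + 7 \left(-4 - 2 \sqrt{2}\right)}{2 \left(-4 - 2 \sqrt{2}\right)} 107 + 2 \cdot 6 \left(1 + 6\right) = \frac{-1 - \left(28 + 14 \sqrt{2}\right)}{2 \left(-4 - 2 \sqrt{2}\right)} 107 + 2 \cdot 6 \cdot 7 = \frac{-29 - 14 \sqrt{2}}{2 \left(-4 - 2 \sqrt{2}\right)} 107 + 84 = \frac{107 \left(-29 - 14 \sqrt{2}\right)}{2 \left(-4 - 2 \sqrt{2}\right)} + 84 = 84 + \frac{107 \left(-29 - 14 \sqrt{2}\right)}{2 \left(-4 - 2 \sqrt{2}\right)}$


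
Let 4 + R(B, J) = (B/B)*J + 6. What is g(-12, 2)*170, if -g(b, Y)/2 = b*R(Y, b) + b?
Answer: -36720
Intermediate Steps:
R(B, J) = 2 + J (R(B, J) = -4 + ((B/B)*J + 6) = -4 + (1*J + 6) = -4 + (J + 6) = -4 + (6 + J) = 2 + J)
g(b, Y) = -2*b - 2*b*(2 + b) (g(b, Y) = -2*(b*(2 + b) + b) = -2*(b + b*(2 + b)) = -2*b - 2*b*(2 + b))
g(-12, 2)*170 = -2*(-12)*(3 - 12)*170 = -2*(-12)*(-9)*170 = -216*170 = -36720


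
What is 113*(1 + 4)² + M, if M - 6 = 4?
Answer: 2835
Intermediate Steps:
M = 10 (M = 6 + 4 = 10)
113*(1 + 4)² + M = 113*(1 + 4)² + 10 = 113*5² + 10 = 113*25 + 10 = 2825 + 10 = 2835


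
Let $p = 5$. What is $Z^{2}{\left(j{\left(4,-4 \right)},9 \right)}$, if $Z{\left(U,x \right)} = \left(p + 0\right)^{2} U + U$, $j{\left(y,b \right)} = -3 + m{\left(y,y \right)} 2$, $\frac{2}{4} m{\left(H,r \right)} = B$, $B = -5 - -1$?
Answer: $244036$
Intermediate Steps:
$B = -4$ ($B = -5 + 1 = -4$)
$m{\left(H,r \right)} = -8$ ($m{\left(H,r \right)} = 2 \left(-4\right) = -8$)
$j{\left(y,b \right)} = -19$ ($j{\left(y,b \right)} = -3 - 16 = -19$)
$Z{\left(U,x \right)} = 26 U$ ($Z{\left(U,x \right)} = \left(5 + 0\right)^{2} U + U = 5^{2} U + U = 25 U + U = 26 U$)
$Z^{2}{\left(j{\left(4,-4 \right)},9 \right)} = \left(26 \left(-19\right)\right)^{2} = \left(-494\right)^{2} = 244036$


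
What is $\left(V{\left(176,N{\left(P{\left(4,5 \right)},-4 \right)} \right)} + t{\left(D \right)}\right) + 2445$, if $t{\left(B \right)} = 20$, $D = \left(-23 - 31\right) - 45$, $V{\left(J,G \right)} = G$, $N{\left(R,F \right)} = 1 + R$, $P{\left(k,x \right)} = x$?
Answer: $2471$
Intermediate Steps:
$D = -99$ ($D = \left(-23 - 31\right) - 45 = -54 - 45 = -99$)
$\left(V{\left(176,N{\left(P{\left(4,5 \right)},-4 \right)} \right)} + t{\left(D \right)}\right) + 2445 = \left(\left(1 + 5\right) + 20\right) + 2445 = \left(6 + 20\right) + 2445 = 26 + 2445 = 2471$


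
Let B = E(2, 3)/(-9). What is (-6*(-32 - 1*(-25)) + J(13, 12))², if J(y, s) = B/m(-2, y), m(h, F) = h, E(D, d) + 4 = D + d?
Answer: 573049/324 ≈ 1768.7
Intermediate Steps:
E(D, d) = -4 + D + d (E(D, d) = -4 + (D + d) = -4 + D + d)
B = -⅑ (B = (-4 + 2 + 3)/(-9) = 1*(-⅑) = -⅑ ≈ -0.11111)
J(y, s) = 1/18 (J(y, s) = -⅑/(-2) = -⅑*(-½) = 1/18)
(-6*(-32 - 1*(-25)) + J(13, 12))² = (-6*(-32 - 1*(-25)) + 1/18)² = (-6*(-32 + 25) + 1/18)² = (-6*(-7) + 1/18)² = (42 + 1/18)² = (757/18)² = 573049/324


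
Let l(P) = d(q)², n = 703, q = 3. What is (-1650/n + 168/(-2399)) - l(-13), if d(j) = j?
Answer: -19254927/1686497 ≈ -11.417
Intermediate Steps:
l(P) = 9 (l(P) = 3² = 9)
(-1650/n + 168/(-2399)) - l(-13) = (-1650/703 + 168/(-2399)) - 1*9 = (-1650*1/703 + 168*(-1/2399)) - 9 = (-1650/703 - 168/2399) - 9 = -4076454/1686497 - 9 = -19254927/1686497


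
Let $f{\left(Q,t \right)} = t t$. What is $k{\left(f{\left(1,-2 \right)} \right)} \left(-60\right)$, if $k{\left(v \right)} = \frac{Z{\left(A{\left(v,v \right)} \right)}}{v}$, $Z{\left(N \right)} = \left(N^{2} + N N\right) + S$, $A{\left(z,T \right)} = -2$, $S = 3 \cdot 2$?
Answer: $-210$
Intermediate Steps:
$S = 6$
$f{\left(Q,t \right)} = t^{2}$
$Z{\left(N \right)} = 6 + 2 N^{2}$ ($Z{\left(N \right)} = \left(N^{2} + N N\right) + 6 = \left(N^{2} + N^{2}\right) + 6 = 2 N^{2} + 6 = 6 + 2 N^{2}$)
$k{\left(v \right)} = \frac{14}{v}$ ($k{\left(v \right)} = \frac{6 + 2 \left(-2\right)^{2}}{v} = \frac{6 + 2 \cdot 4}{v} = \frac{6 + 8}{v} = \frac{14}{v}$)
$k{\left(f{\left(1,-2 \right)} \right)} \left(-60\right) = \frac{14}{\left(-2\right)^{2}} \left(-60\right) = \frac{14}{4} \left(-60\right) = 14 \cdot \frac{1}{4} \left(-60\right) = \frac{7}{2} \left(-60\right) = -210$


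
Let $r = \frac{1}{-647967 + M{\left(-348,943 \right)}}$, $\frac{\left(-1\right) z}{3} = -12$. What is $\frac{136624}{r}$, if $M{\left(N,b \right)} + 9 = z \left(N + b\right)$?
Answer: $-85602586944$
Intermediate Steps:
$z = 36$ ($z = \left(-3\right) \left(-12\right) = 36$)
$M{\left(N,b \right)} = -9 + 36 N + 36 b$ ($M{\left(N,b \right)} = -9 + 36 \left(N + b\right) = -9 + \left(36 N + 36 b\right) = -9 + 36 N + 36 b$)
$r = - \frac{1}{626556}$ ($r = \frac{1}{-647967 + \left(-9 + 36 \left(-348\right) + 36 \cdot 943\right)} = \frac{1}{-647967 - -21411} = \frac{1}{-647967 + 21411} = \frac{1}{-626556} = - \frac{1}{626556} \approx -1.596 \cdot 10^{-6}$)
$\frac{136624}{r} = \frac{136624}{- \frac{1}{626556}} = 136624 \left(-626556\right) = -85602586944$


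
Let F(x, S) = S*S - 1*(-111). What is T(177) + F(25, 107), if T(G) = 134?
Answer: 11694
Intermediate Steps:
F(x, S) = 111 + S**2 (F(x, S) = S**2 + 111 = 111 + S**2)
T(177) + F(25, 107) = 134 + (111 + 107**2) = 134 + (111 + 11449) = 134 + 11560 = 11694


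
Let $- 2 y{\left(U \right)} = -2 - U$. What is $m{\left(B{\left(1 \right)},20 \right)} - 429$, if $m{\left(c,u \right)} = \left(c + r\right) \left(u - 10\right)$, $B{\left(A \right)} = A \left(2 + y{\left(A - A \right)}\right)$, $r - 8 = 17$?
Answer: $-149$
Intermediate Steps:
$r = 25$ ($r = 8 + 17 = 25$)
$y{\left(U \right)} = 1 + \frac{U}{2}$ ($y{\left(U \right)} = - \frac{-2 - U}{2} = 1 + \frac{U}{2}$)
$B{\left(A \right)} = 3 A$ ($B{\left(A \right)} = A \left(2 + \left(1 + \frac{A - A}{2}\right)\right) = A \left(2 + \left(1 + \frac{1}{2} \cdot 0\right)\right) = A \left(2 + \left(1 + 0\right)\right) = A \left(2 + 1\right) = A 3 = 3 A$)
$m{\left(c,u \right)} = \left(-10 + u\right) \left(25 + c\right)$ ($m{\left(c,u \right)} = \left(c + 25\right) \left(u - 10\right) = \left(25 + c\right) \left(u - 10\right) = \left(25 + c\right) \left(-10 + u\right) = \left(-10 + u\right) \left(25 + c\right)$)
$m{\left(B{\left(1 \right)},20 \right)} - 429 = \left(-250 - 10 \cdot 3 \cdot 1 + 25 \cdot 20 + 3 \cdot 1 \cdot 20\right) - 429 = \left(-250 - 30 + 500 + 3 \cdot 20\right) - 429 = \left(-250 - 30 + 500 + 60\right) - 429 = 280 - 429 = -149$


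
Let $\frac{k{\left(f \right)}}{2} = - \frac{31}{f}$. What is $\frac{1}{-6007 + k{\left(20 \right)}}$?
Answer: $- \frac{10}{60101} \approx -0.00016639$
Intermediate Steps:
$k{\left(f \right)} = - \frac{62}{f}$ ($k{\left(f \right)} = 2 \left(- \frac{31}{f}\right) = - \frac{62}{f}$)
$\frac{1}{-6007 + k{\left(20 \right)}} = \frac{1}{-6007 - \frac{62}{20}} = \frac{1}{-6007 - \frac{31}{10}} = \frac{1}{- \frac{60101}{10}} = - \frac{10}{60101}$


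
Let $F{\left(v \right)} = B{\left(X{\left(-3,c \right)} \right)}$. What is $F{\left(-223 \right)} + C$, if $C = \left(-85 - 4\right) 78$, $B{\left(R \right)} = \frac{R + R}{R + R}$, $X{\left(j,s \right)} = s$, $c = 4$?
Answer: $-6941$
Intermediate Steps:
$B{\left(R \right)} = 1$ ($B{\left(R \right)} = \frac{2 R}{2 R} = 2 R \frac{1}{2 R} = 1$)
$F{\left(v \right)} = 1$
$C = -6942$ ($C = \left(-89\right) 78 = -6942$)
$F{\left(-223 \right)} + C = 1 - 6942 = -6941$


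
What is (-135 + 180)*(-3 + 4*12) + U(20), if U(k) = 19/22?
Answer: 44569/22 ≈ 2025.9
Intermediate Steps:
U(k) = 19/22 (U(k) = 19*(1/22) = 19/22)
(-135 + 180)*(-3 + 4*12) + U(20) = (-135 + 180)*(-3 + 4*12) + 19/22 = 45*(-3 + 48) + 19/22 = 45*45 + 19/22 = 2025 + 19/22 = 44569/22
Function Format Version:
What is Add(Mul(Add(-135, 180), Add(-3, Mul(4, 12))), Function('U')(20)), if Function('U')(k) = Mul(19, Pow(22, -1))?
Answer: Rational(44569, 22) ≈ 2025.9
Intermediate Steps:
Function('U')(k) = Rational(19, 22) (Function('U')(k) = Mul(19, Rational(1, 22)) = Rational(19, 22))
Add(Mul(Add(-135, 180), Add(-3, Mul(4, 12))), Function('U')(20)) = Add(Mul(Add(-135, 180), Add(-3, Mul(4, 12))), Rational(19, 22)) = Add(Mul(45, Add(-3, 48)), Rational(19, 22)) = Add(Mul(45, 45), Rational(19, 22)) = Add(2025, Rational(19, 22)) = Rational(44569, 22)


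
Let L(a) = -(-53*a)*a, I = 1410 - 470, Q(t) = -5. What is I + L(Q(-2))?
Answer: 2265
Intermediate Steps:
I = 940
L(a) = 53*a² (L(a) = -(-53)*a² = 53*a²)
I + L(Q(-2)) = 940 + 53*(-5)² = 940 + 53*25 = 940 + 1325 = 2265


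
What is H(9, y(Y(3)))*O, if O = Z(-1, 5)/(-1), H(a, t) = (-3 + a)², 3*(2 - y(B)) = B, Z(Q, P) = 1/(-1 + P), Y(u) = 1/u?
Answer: -9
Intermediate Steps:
y(B) = 2 - B/3
O = -¼ (O = 1/((-1 + 5)*(-1)) = -1/4 = (¼)*(-1) = -¼ ≈ -0.25000)
H(9, y(Y(3)))*O = (-3 + 9)²*(-¼) = 6²*(-¼) = 36*(-¼) = -9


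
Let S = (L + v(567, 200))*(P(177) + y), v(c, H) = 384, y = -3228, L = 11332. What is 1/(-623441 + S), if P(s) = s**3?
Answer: 1/64929507139 ≈ 1.5401e-11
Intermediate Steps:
S = 64930130580 (S = (11332 + 384)*(177**3 - 3228) = 11716*(5545233 - 3228) = 11716*5542005 = 64930130580)
1/(-623441 + S) = 1/(-623441 + 64930130580) = 1/64929507139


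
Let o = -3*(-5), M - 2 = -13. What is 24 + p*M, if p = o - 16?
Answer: 35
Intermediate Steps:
M = -11 (M = 2 - 13 = -11)
o = 15
p = -1 (p = 15 - 16 = -1)
24 + p*M = 24 - 1*(-11) = 24 + 11 = 35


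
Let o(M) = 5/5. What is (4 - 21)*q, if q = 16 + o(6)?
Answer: -289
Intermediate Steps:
o(M) = 1 (o(M) = 5*(1/5) = 1)
q = 17 (q = 16 + 1 = 17)
(4 - 21)*q = (4 - 21)*17 = -17*17 = -289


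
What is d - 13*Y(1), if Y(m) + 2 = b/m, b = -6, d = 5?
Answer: 109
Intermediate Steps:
Y(m) = -2 - 6/m
d - 13*Y(1) = 5 - 13*(-2 - 6/1) = 5 - 13*(-2 - 6*1) = 5 - 13*(-2 - 6) = 5 - 13*(-8) = 5 + 104 = 109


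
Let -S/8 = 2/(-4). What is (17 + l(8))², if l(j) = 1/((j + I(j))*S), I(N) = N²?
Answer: 23980609/82944 ≈ 289.12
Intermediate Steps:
S = 4 (S = -16/(-4) = -16*(-1)/4 = -8*(-½) = 4)
l(j) = 1/(4*(j + j²)) (l(j) = 1/((j + j²)*4) = (¼)/(j + j²) = 1/(4*(j + j²)))
(17 + l(8))² = (17 + (¼)/(8*(1 + 8)))² = (17 + (¼)*(⅛)/9)² = (17 + (¼)*(⅛)*(⅑))² = (17 + 1/288)² = (4897/288)² = 23980609/82944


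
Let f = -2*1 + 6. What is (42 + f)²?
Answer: 2116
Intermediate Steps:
f = 4 (f = -2 + 6 = 4)
(42 + f)² = (42 + 4)² = 46² = 2116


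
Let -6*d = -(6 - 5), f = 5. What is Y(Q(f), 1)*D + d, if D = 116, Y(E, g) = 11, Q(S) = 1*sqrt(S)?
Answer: 7657/6 ≈ 1276.2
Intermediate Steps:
Q(S) = sqrt(S)
d = 1/6 (d = -(-1)*(6 - 5)/6 = -(-1)/6 = -1/6*(-1) = 1/6 ≈ 0.16667)
Y(Q(f), 1)*D + d = 11*116 + 1/6 = 1276 + 1/6 = 7657/6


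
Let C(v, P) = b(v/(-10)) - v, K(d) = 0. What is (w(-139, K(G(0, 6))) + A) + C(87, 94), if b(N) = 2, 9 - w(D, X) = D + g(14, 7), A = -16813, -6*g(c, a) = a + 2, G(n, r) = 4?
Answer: -33497/2 ≈ -16749.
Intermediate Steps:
g(c, a) = -⅓ - a/6 (g(c, a) = -(a + 2)/6 = -(2 + a)/6 = -⅓ - a/6)
w(D, X) = 21/2 - D (w(D, X) = 9 - (D + (-⅓ - ⅙*7)) = 9 - (D + (-⅓ - 7/6)) = 9 - (D - 3/2) = 9 - (-3/2 + D) = 9 + (3/2 - D) = 21/2 - D)
C(v, P) = 2 - v
(w(-139, K(G(0, 6))) + A) + C(87, 94) = ((21/2 - 1*(-139)) - 16813) + (2 - 1*87) = ((21/2 + 139) - 16813) + (2 - 87) = (299/2 - 16813) - 85 = -33327/2 - 85 = -33497/2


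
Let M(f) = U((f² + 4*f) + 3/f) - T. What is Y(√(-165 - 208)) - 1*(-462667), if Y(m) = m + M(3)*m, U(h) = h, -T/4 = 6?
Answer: 462667 + 47*I*√373 ≈ 4.6267e+5 + 907.72*I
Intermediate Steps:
T = -24 (T = -4*6 = -24)
M(f) = 24 + f² + 3/f + 4*f (M(f) = ((f² + 4*f) + 3/f) - 1*(-24) = (f² + 3/f + 4*f) + 24 = 24 + f² + 3/f + 4*f)
Y(m) = 47*m (Y(m) = m + (24 + 3² + 3/3 + 4*3)*m = m + (24 + 9 + 3*(⅓) + 12)*m = m + (24 + 9 + 1 + 12)*m = m + 46*m = 47*m)
Y(√(-165 - 208)) - 1*(-462667) = 47*√(-165 - 208) - 1*(-462667) = 47*√(-373) + 462667 = 47*(I*√373) + 462667 = 47*I*√373 + 462667 = 462667 + 47*I*√373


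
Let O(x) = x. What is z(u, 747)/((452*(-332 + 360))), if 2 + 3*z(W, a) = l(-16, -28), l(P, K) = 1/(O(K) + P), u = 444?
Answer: -89/1670592 ≈ -5.3275e-5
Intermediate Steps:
l(P, K) = 1/(K + P)
z(W, a) = -89/132 (z(W, a) = -⅔ + 1/(3*(-28 - 16)) = -⅔ + (⅓)/(-44) = -⅔ + (⅓)*(-1/44) = -⅔ - 1/132 = -89/132)
z(u, 747)/((452*(-332 + 360))) = -89*1/(452*(-332 + 360))/132 = -89/(132*(452*28)) = -89/132/12656 = -89/132*1/12656 = -89/1670592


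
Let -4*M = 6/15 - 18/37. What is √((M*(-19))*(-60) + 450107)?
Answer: √616230227/37 ≈ 670.92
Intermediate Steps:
M = 4/185 (M = -(6/15 - 18/37)/4 = -(6*(1/15) - 18*1/37)/4 = -(⅖ - 18/37)/4 = -¼*(-16/185) = 4/185 ≈ 0.021622)
√((M*(-19))*(-60) + 450107) = √(((4/185)*(-19))*(-60) + 450107) = √(-76/185*(-60) + 450107) = √(912/37 + 450107) = √(16654871/37) = √616230227/37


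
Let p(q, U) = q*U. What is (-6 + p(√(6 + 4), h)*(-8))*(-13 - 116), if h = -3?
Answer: 774 - 3096*√10 ≈ -9016.4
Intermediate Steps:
p(q, U) = U*q
(-6 + p(√(6 + 4), h)*(-8))*(-13 - 116) = (-6 - 3*√(6 + 4)*(-8))*(-13 - 116) = (-6 - 3*√10*(-8))*(-129) = (-6 + 24*√10)*(-129) = 774 - 3096*√10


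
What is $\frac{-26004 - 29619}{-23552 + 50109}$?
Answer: $- \frac{55623}{26557} \approx -2.0945$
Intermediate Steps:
$\frac{-26004 - 29619}{-23552 + 50109} = - \frac{55623}{26557}$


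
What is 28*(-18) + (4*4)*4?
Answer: -440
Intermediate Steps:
28*(-18) + (4*4)*4 = -504 + 16*4 = -504 + 64 = -440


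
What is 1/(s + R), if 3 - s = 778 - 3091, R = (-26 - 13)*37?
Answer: 1/873 ≈ 0.0011455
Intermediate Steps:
R = -1443 (R = -39*37 = -1443)
s = 2316 (s = 3 - (778 - 3091) = 3 - 1*(-2313) = 3 + 2313 = 2316)
1/(s + R) = 1/(2316 - 1443) = 1/873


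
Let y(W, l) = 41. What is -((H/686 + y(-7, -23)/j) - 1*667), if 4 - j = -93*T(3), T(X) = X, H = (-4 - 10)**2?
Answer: 1320474/1981 ≈ 666.57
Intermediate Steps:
H = 196 (H = (-14)**2 = 196)
j = 283 (j = 4 - (-93)*3 = 4 - 1*(-279) = 4 + 279 = 283)
-((H/686 + y(-7, -23)/j) - 1*667) = -((196/686 + 41/283) - 1*667) = -((196*(1/686) + 41*(1/283)) - 667) = -((2/7 + 41/283) - 667) = -(853/1981 - 667) = -1*(-1320474/1981) = 1320474/1981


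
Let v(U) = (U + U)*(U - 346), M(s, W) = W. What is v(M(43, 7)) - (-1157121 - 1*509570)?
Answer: 1661945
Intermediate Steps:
v(U) = 2*U*(-346 + U) (v(U) = (2*U)*(-346 + U) = 2*U*(-346 + U))
v(M(43, 7)) - (-1157121 - 1*509570) = 2*7*(-346 + 7) - (-1157121 - 1*509570) = 2*7*(-339) - (-1157121 - 509570) = -4746 - 1*(-1666691) = -4746 + 1666691 = 1661945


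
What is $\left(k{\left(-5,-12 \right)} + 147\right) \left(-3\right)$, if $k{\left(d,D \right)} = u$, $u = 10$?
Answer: $-471$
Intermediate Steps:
$k{\left(d,D \right)} = 10$
$\left(k{\left(-5,-12 \right)} + 147\right) \left(-3\right) = \left(10 + 147\right) \left(-3\right) = 157 \left(-3\right) = -471$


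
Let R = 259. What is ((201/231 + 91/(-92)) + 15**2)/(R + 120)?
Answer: 1593057/2684836 ≈ 0.59335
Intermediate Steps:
((201/231 + 91/(-92)) + 15**2)/(R + 120) = ((201/231 + 91/(-92)) + 15**2)/(259 + 120) = ((201*(1/231) + 91*(-1/92)) + 225)/379 = ((67/77 - 91/92) + 225)*(1/379) = (-843/7084 + 225)*(1/379) = (1593057/7084)*(1/379) = 1593057/2684836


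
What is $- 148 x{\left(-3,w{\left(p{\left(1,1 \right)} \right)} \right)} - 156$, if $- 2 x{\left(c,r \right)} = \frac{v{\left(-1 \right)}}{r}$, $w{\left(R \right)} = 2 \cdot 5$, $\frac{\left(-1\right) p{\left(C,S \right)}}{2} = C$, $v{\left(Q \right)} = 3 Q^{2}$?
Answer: $- \frac{669}{5} \approx -133.8$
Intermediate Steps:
$p{\left(C,S \right)} = - 2 C$
$w{\left(R \right)} = 10$
$x{\left(c,r \right)} = - \frac{3}{2 r}$ ($x{\left(c,r \right)} = - \frac{3 \left(-1\right)^{2} \frac{1}{r}}{2} = - \frac{3 \cdot 1 \frac{1}{r}}{2} = - \frac{3 \frac{1}{r}}{2} = - \frac{3}{2 r}$)
$- 148 x{\left(-3,w{\left(p{\left(1,1 \right)} \right)} \right)} - 156 = - 148 \left(- \frac{3}{2 \cdot 10}\right) - 156 = - 148 \left(\left(- \frac{3}{2}\right) \frac{1}{10}\right) - 156 = \left(-148\right) \left(- \frac{3}{20}\right) - 156 = \frac{111}{5} - 156 = - \frac{669}{5}$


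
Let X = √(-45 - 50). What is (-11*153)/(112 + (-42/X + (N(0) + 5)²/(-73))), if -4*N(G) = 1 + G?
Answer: -2706878631600/179907184279 + 10714615296*I*√95/179907184279 ≈ -15.046 + 0.58048*I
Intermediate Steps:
N(G) = -¼ - G/4 (N(G) = -(1 + G)/4 = -¼ - G/4)
X = I*√95 (X = √(-95) = I*√95 ≈ 9.7468*I)
(-11*153)/(112 + (-42/X + (N(0) + 5)²/(-73))) = (-11*153)/(112 + (-42*(-I*√95/95) + ((-¼ - ¼*0) + 5)²/(-73))) = -1683/(112 + (-(-42)*I*√95/95 + ((-¼ + 0) + 5)²*(-1/73))) = -1683/(112 + (42*I*√95/95 + (-¼ + 5)²*(-1/73))) = -1683/(112 + (42*I*√95/95 + (19/4)²*(-1/73))) = -1683/(112 + (42*I*√95/95 + (361/16)*(-1/73))) = -1683/(112 + (42*I*√95/95 - 361/1168)) = -1683/(112 + (-361/1168 + 42*I*√95/95)) = -1683/(130455/1168 + 42*I*√95/95)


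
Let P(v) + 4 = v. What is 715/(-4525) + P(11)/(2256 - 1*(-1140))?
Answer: -479293/3073380 ≈ -0.15595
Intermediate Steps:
P(v) = -4 + v
715/(-4525) + P(11)/(2256 - 1*(-1140)) = 715/(-4525) + (-4 + 11)/(2256 - 1*(-1140)) = 715*(-1/4525) + 7/(2256 + 1140) = -143/905 + 7/3396 = -479293/3073380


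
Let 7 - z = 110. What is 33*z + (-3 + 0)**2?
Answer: -3390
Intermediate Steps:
z = -103 (z = 7 - 1*110 = 7 - 110 = -103)
33*z + (-3 + 0)**2 = 33*(-103) + (-3 + 0)**2 = -3399 + (-3)**2 = -3399 + 9 = -3390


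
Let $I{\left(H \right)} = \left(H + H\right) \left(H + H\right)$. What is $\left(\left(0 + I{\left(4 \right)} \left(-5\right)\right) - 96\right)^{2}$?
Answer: $173056$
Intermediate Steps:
$I{\left(H \right)} = 4 H^{2}$ ($I{\left(H \right)} = 2 H 2 H = 4 H^{2}$)
$\left(\left(0 + I{\left(4 \right)} \left(-5\right)\right) - 96\right)^{2} = \left(\left(0 + 4 \cdot 4^{2} \left(-5\right)\right) - 96\right)^{2} = \left(\left(0 + 4 \cdot 16 \left(-5\right)\right) - 96\right)^{2} = \left(\left(0 + 64 \left(-5\right)\right) - 96\right)^{2} = \left(\left(0 - 320\right) - 96\right)^{2} = \left(-320 - 96\right)^{2} = \left(-416\right)^{2} = 173056$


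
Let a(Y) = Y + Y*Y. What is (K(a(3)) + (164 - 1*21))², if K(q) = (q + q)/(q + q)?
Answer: 20736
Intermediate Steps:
a(Y) = Y + Y²
K(q) = 1 (K(q) = (2*q)/((2*q)) = (2*q)*(1/(2*q)) = 1)
(K(a(3)) + (164 - 1*21))² = (1 + (164 - 1*21))² = (1 + (164 - 21))² = (1 + 143)² = 144² = 20736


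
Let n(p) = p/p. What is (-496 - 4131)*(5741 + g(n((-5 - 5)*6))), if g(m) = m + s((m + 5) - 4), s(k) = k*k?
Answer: -26586742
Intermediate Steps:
s(k) = k²
n(p) = 1
g(m) = m + (1 + m)² (g(m) = m + ((m + 5) - 4)² = m + ((5 + m) - 4)² = m + (1 + m)²)
(-496 - 4131)*(5741 + g(n((-5 - 5)*6))) = (-496 - 4131)*(5741 + (1 + (1 + 1)²)) = -4627*(5741 + (1 + 2²)) = -4627*(5741 + (1 + 4)) = -4627*(5741 + 5) = -4627*5746 = -26586742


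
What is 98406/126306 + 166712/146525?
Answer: 1970870279/1028165925 ≈ 1.9169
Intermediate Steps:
98406/126306 + 166712/146525 = 98406*(1/126306) + 166712*(1/146525) = 5467/7017 + 166712/146525 = 1970870279/1028165925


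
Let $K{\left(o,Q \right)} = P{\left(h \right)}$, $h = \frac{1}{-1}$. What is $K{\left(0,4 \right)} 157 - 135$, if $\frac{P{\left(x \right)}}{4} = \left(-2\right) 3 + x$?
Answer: $-4531$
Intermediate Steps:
$h = -1$
$P{\left(x \right)} = -24 + 4 x$ ($P{\left(x \right)} = 4 \left(\left(-2\right) 3 + x\right) = 4 \left(-6 + x\right) = -24 + 4 x$)
$K{\left(o,Q \right)} = -28$ ($K{\left(o,Q \right)} = -24 + 4 \left(-1\right) = -24 - 4 = -28$)
$K{\left(0,4 \right)} 157 - 135 = \left(-28\right) 157 - 135 = -4396 - 135 = -4531$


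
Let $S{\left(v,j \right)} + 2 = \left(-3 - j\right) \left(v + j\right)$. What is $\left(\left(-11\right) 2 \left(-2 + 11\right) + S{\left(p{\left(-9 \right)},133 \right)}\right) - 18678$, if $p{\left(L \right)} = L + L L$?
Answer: $-46758$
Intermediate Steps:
$p{\left(L \right)} = L + L^{2}$
$S{\left(v,j \right)} = -2 + \left(-3 - j\right) \left(j + v\right)$ ($S{\left(v,j \right)} = -2 + \left(-3 - j\right) \left(v + j\right) = -2 + \left(-3 - j\right) \left(j + v\right)$)
$\left(\left(-11\right) 2 \left(-2 + 11\right) + S{\left(p{\left(-9 \right)},133 \right)}\right) - 18678 = \left(\left(-11\right) 2 \left(-2 + 11\right) - \left(18090 + 136 \left(-9\right) \left(1 - 9\right)\right)\right) - 18678 = \left(\left(-22\right) 9 - \left(18090 + 136 \left(-9\right) \left(-8\right)\right)\right) - 18678 = \left(-198 - \left(18306 + 9576\right)\right) - 18678 = \left(-198 - 27882\right) - 18678 = -28080 - 18678 = -46758$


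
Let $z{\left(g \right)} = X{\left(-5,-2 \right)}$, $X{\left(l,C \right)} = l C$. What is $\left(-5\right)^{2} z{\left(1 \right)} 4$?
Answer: $1000$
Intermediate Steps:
$X{\left(l,C \right)} = C l$
$z{\left(g \right)} = 10$ ($z{\left(g \right)} = \left(-2\right) \left(-5\right) = 10$)
$\left(-5\right)^{2} z{\left(1 \right)} 4 = \left(-5\right)^{2} \cdot 10 \cdot 4 = 25 \cdot 10 \cdot 4 = 250 \cdot 4 = 1000$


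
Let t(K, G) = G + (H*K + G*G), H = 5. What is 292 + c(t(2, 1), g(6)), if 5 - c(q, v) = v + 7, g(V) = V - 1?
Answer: 285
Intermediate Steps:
g(V) = -1 + V
t(K, G) = G + G² + 5*K (t(K, G) = G + (5*K + G*G) = G + (5*K + G²) = G + (G² + 5*K) = G + G² + 5*K)
c(q, v) = -2 - v (c(q, v) = 5 - (v + 7) = 5 - (7 + v) = 5 + (-7 - v) = -2 - v)
292 + c(t(2, 1), g(6)) = 292 + (-2 - (-1 + 6)) = 292 + (-2 - 1*5) = 292 + (-2 - 5) = 292 - 7 = 285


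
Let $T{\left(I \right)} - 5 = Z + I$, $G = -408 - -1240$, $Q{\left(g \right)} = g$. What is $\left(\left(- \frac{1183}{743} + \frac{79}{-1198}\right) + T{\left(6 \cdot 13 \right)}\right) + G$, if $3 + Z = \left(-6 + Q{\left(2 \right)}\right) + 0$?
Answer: $\frac{806747581}{890114} \approx 906.34$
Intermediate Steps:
$Z = -7$ ($Z = -3 + \left(\left(-6 + 2\right) + 0\right) = -3 + \left(-4 + 0\right) = -3 - 4 = -7$)
$G = 832$ ($G = -408 + 1240 = 832$)
$T{\left(I \right)} = -2 + I$ ($T{\left(I \right)} = 5 + \left(-7 + I\right) = -2 + I$)
$\left(\left(- \frac{1183}{743} + \frac{79}{-1198}\right) + T{\left(6 \cdot 13 \right)}\right) + G = \left(\left(- \frac{1183}{743} + \frac{79}{-1198}\right) + \left(-2 + 6 \cdot 13\right)\right) + 832 = \left(\left(\left(-1183\right) \frac{1}{743} + 79 \left(- \frac{1}{1198}\right)\right) + \left(-2 + 78\right)\right) + 832 = \left(\left(- \frac{1183}{743} - \frac{79}{1198}\right) + 76\right) + 832 = \left(- \frac{1475931}{890114} + 76\right) + 832 = \frac{66172733}{890114} + 832 = \frac{806747581}{890114}$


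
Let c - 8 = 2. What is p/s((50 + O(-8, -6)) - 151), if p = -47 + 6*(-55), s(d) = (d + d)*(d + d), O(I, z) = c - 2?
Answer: -377/34596 ≈ -0.010897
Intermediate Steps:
c = 10 (c = 8 + 2 = 10)
O(I, z) = 8 (O(I, z) = 10 - 2 = 8)
s(d) = 4*d² (s(d) = (2*d)*(2*d) = 4*d²)
p = -377 (p = -47 - 330 = -377)
p/s((50 + O(-8, -6)) - 151) = -377*1/(4*((50 + 8) - 151)²) = -377*1/(4*(58 - 151)²) = -377/(4*(-93)²) = -377/(4*8649) = -377/34596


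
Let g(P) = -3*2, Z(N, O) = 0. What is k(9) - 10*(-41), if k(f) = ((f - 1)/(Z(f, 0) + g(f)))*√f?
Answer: 406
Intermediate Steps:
g(P) = -6
k(f) = √f*(⅙ - f/6) (k(f) = ((f - 1)/(0 - 6))*√f = ((-1 + f)/(-6))*√f = ((-1 + f)*(-⅙))*√f = (⅙ - f/6)*√f = √f*(⅙ - f/6))
k(9) - 10*(-41) = √9*(1 - 1*9)/6 - 10*(-41) = (⅙)*3*(1 - 9) + 410 = (⅙)*3*(-8) + 410 = -4 + 410 = 406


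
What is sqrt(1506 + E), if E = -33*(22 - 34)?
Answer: sqrt(1902) ≈ 43.612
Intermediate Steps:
E = 396 (E = -33*(-12) = 396)
sqrt(1506 + E) = sqrt(1506 + 396) = sqrt(1902)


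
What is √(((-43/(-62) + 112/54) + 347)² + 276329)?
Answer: 5*√44686930237/1674 ≈ 631.40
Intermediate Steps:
√(((-43/(-62) + 112/54) + 347)² + 276329) = √(((-43*(-1/62) + 112*(1/54)) + 347)² + 276329) = √(((43/62 + 56/27) + 347)² + 276329) = √((4633/1674 + 347)² + 276329) = √((585511/1674)² + 276329) = √(342823131121/2802276 + 276329) = √(1117173255925/2802276) = 5*√44686930237/1674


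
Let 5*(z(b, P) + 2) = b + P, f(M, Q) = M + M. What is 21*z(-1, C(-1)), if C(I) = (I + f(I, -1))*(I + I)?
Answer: -21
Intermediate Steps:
f(M, Q) = 2*M
C(I) = 6*I² (C(I) = (I + 2*I)*(I + I) = (3*I)*(2*I) = 6*I²)
z(b, P) = -2 + P/5 + b/5 (z(b, P) = -2 + (b + P)/5 = -2 + (P + b)/5 = -2 + (P/5 + b/5) = -2 + P/5 + b/5)
21*z(-1, C(-1)) = 21*(-2 + (6*(-1)²)/5 + (⅕)*(-1)) = 21*(-2 + (6*1)/5 - ⅕) = 21*(-2 + (⅕)*6 - ⅕) = 21*(-2 + 6/5 - ⅕) = 21*(-1) = -21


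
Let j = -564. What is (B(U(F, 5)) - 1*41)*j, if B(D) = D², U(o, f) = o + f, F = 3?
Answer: -12972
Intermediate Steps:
U(o, f) = f + o
(B(U(F, 5)) - 1*41)*j = ((5 + 3)² - 1*41)*(-564) = (8² - 41)*(-564) = (64 - 41)*(-564) = 23*(-564) = -12972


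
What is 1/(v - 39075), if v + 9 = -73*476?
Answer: -1/73832 ≈ -1.3544e-5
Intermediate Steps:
v = -34757 (v = -9 - 73*476 = -9 - 34748 = -34757)
1/(v - 39075) = 1/(-34757 - 39075) = 1/(-73832) = -1/73832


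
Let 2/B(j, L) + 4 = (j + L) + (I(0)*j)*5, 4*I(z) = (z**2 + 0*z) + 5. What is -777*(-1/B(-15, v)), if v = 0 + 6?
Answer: -331779/8 ≈ -41472.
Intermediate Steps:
I(z) = 5/4 + z**2/4 (I(z) = ((z**2 + 0*z) + 5)/4 = ((z**2 + 0) + 5)/4 = (z**2 + 5)/4 = (5 + z**2)/4 = 5/4 + z**2/4)
v = 6
B(j, L) = 2/(-4 + L + 29*j/4) (B(j, L) = 2/(-4 + ((j + L) + ((5/4 + (1/4)*0**2)*j)*5)) = 2/(-4 + ((L + j) + ((5/4 + (1/4)*0)*j)*5)) = 2/(-4 + ((L + j) + ((5/4 + 0)*j)*5)) = 2/(-4 + ((L + j) + (5*j/4)*5)) = 2/(-4 + ((L + j) + 25*j/4)) = 2/(-4 + (L + 29*j/4)) = 2/(-4 + L + 29*j/4))
-777*(-1/B(-15, v)) = -777/((-8/(-16 + 4*6 + 29*(-15)))) = -777/((-8/(-16 + 24 - 435))) = -777/((-8/(-427))) = -777/((-8*(-1)/427)) = -777/((-1*(-8/427))) = -777/8/427 = -777*427/8 = -331779/8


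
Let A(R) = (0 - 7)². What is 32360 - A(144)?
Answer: 32311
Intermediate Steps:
A(R) = 49 (A(R) = (-7)² = 49)
32360 - A(144) = 32360 - 1*49 = 32360 - 49 = 32311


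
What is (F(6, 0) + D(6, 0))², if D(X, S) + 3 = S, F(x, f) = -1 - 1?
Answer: 25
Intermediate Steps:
F(x, f) = -2
D(X, S) = -3 + S
(F(6, 0) + D(6, 0))² = (-2 + (-3 + 0))² = (-2 - 3)² = (-5)² = 25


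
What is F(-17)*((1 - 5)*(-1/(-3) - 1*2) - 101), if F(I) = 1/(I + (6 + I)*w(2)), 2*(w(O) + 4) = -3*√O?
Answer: -566/41 + 3113*√2/369 ≈ -1.8741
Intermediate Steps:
w(O) = -4 - 3*√O/2 (w(O) = -4 + (-3*√O)/2 = -4 - 3*√O/2)
F(I) = 1/(I + (-4 - 3*√2/2)*(6 + I)) (F(I) = 1/(I + (6 + I)*(-4 - 3*√2/2)) = 1/(I + (-4 - 3*√2/2)*(6 + I)))
F(-17)*((1 - 5)*(-1/(-3) - 1*2) - 101) = (-2/(48 + 6*(-17) + 18*√2 + 3*(-17)*√2))*((1 - 5)*(-1/(-3) - 1*2) - 101) = (-2/(48 - 102 + 18*√2 - 51*√2))*(-4*(-1*(-⅓) - 2) - 101) = (-2/(-54 - 33*√2))*(-4*(⅓ - 2) - 101) = (-2/(-54 - 33*√2))*(-4*(-5/3) - 101) = (-2/(-54 - 33*√2))*(20/3 - 101) = -2/(-54 - 33*√2)*(-283/3) = 566/(3*(-54 - 33*√2))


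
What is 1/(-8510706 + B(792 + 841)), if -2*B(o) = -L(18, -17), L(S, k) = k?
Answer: -2/17021429 ≈ -1.1750e-7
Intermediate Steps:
B(o) = -17/2 (B(o) = -(-1)*(-17)/2 = -½*17 = -17/2)
1/(-8510706 + B(792 + 841)) = 1/(-8510706 - 17/2) = 1/(-17021429/2) = -2/17021429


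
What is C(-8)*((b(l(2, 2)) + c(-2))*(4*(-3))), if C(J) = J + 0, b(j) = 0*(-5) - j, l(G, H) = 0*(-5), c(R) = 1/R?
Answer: -48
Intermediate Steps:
l(G, H) = 0
b(j) = -j (b(j) = 0 - j = -j)
C(J) = J
C(-8)*((b(l(2, 2)) + c(-2))*(4*(-3))) = -8*(-1*0 + 1/(-2))*4*(-3) = -8*(0 - ½)*(-12) = -(-4)*(-12) = -8*6 = -48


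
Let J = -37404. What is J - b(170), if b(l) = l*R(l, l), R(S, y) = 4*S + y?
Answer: -181904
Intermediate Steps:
R(S, y) = y + 4*S
b(l) = 5*l**2 (b(l) = l*(l + 4*l) = l*(5*l) = 5*l**2)
J - b(170) = -37404 - 5*170**2 = -37404 - 5*28900 = -37404 - 1*144500 = -37404 - 144500 = -181904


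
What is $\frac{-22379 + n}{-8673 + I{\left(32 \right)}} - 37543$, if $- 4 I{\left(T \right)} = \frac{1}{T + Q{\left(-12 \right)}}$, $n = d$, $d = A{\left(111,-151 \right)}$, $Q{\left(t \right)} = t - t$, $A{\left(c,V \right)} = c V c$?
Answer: $- \frac{8287433787}{222029} \approx -37326.0$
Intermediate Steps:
$A{\left(c,V \right)} = V c^{2}$ ($A{\left(c,V \right)} = V c c = V c^{2}$)
$Q{\left(t \right)} = 0$
$d = -1860471$ ($d = - 151 \cdot 111^{2} = \left(-151\right) 12321 = -1860471$)
$n = -1860471$
$I{\left(T \right)} = - \frac{1}{4 T}$ ($I{\left(T \right)} = - \frac{1}{4 \left(T + 0\right)} = - \frac{1}{4 T}$)
$\frac{-22379 + n}{-8673 + I{\left(32 \right)}} - 37543 = \frac{-22379 - 1860471}{-8673 - \frac{1}{4 \cdot 32}} - 37543 = - \frac{1882850}{-8673 - \frac{1}{128}} - 37543 = - \frac{1882850}{- \frac{1110145}{128}} - 37543 = \left(-1882850\right) \left(- \frac{128}{1110145}\right) - 37543 = \frac{48200960}{222029} - 37543 = - \frac{8287433787}{222029}$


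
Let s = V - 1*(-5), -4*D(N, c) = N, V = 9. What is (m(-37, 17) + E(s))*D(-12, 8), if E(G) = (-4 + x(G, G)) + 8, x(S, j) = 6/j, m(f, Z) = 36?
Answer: 849/7 ≈ 121.29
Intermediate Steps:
D(N, c) = -N/4
s = 14 (s = 9 - 1*(-5) = 9 + 5 = 14)
E(G) = 4 + 6/G (E(G) = (-4 + 6/G) + 8 = 4 + 6/G)
(m(-37, 17) + E(s))*D(-12, 8) = (36 + (4 + 6/14))*(-1/4*(-12)) = (36 + (4 + 6*(1/14)))*3 = (36 + (4 + 3/7))*3 = (36 + 31/7)*3 = (283/7)*3 = 849/7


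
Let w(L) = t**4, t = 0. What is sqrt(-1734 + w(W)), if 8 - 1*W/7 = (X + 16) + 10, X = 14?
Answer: 17*I*sqrt(6) ≈ 41.641*I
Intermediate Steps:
W = -224 (W = 56 - 7*((14 + 16) + 10) = 56 - 7*(30 + 10) = 56 - 7*40 = 56 - 280 = -224)
w(L) = 0 (w(L) = 0**4 = 0)
sqrt(-1734 + w(W)) = sqrt(-1734 + 0) = sqrt(-1734) = 17*I*sqrt(6)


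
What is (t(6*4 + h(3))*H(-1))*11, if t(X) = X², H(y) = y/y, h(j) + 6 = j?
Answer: 4851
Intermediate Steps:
h(j) = -6 + j
H(y) = 1
(t(6*4 + h(3))*H(-1))*11 = ((6*4 + (-6 + 3))²*1)*11 = ((24 - 3)²*1)*11 = (21²*1)*11 = (441*1)*11 = 441*11 = 4851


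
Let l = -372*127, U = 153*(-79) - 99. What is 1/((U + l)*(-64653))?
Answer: 1/3842327790 ≈ 2.6026e-10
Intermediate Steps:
U = -12186 (U = -12087 - 99 = -12186)
l = -47244
1/((U + l)*(-64653)) = 1/(-12186 - 47244*(-64653)) = -1/64653/(-59430) = -1/59430*(-1/64653) = 1/3842327790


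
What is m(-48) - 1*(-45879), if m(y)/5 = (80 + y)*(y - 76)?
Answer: 26039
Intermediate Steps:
m(y) = 5*(-76 + y)*(80 + y) (m(y) = 5*((80 + y)*(y - 76)) = 5*((80 + y)*(-76 + y)) = 5*((-76 + y)*(80 + y)) = 5*(-76 + y)*(80 + y))
m(-48) - 1*(-45879) = (-30400 + 5*(-48)² + 20*(-48)) - 1*(-45879) = (-30400 + 5*2304 - 960) + 45879 = (-30400 + 11520 - 960) + 45879 = -19840 + 45879 = 26039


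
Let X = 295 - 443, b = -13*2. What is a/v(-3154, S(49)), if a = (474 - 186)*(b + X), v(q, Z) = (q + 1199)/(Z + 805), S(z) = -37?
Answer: 38486016/1955 ≈ 19686.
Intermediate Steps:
b = -26
X = -148
v(q, Z) = (1199 + q)/(805 + Z)
a = -50112 (a = (474 - 186)*(-26 - 148) = 288*(-174) = -50112)
a/v(-3154, S(49)) = -50112*(805 - 37)/(1199 - 3154) = -50112/(-1955/768) = -50112*(-768/1955) = 38486016/1955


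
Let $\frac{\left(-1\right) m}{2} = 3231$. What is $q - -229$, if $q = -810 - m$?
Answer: $5881$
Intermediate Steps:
$m = -6462$ ($m = \left(-2\right) 3231 = -6462$)
$q = 5652$ ($q = -810 - -6462 = -810 + 6462 = 5652$)
$q - -229 = 5652 - -229 = 5652 + 229 = 5881$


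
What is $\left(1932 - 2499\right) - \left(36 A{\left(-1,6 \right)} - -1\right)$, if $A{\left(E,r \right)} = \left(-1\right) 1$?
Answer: $-532$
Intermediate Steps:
$A{\left(E,r \right)} = -1$
$\left(1932 - 2499\right) - \left(36 A{\left(-1,6 \right)} - -1\right) = \left(1932 - 2499\right) - \left(36 \left(-1\right) - -1\right) = -567 - \left(-36 + \left(-10 + 11\right)\right) = -567 - \left(-36 + 1\right) = -567 - -35 = -567 + 35 = -532$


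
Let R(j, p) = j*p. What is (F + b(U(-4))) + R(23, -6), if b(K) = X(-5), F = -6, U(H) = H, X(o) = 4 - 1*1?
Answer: -141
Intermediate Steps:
X(o) = 3 (X(o) = 4 - 1 = 3)
b(K) = 3
(F + b(U(-4))) + R(23, -6) = (-6 + 3) + 23*(-6) = -3 - 138 = -141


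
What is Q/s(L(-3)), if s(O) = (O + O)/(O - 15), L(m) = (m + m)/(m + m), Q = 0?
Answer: 0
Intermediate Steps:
L(m) = 1 (L(m) = (2*m)/((2*m)) = (2*m)*(1/(2*m)) = 1)
s(O) = 2*O/(-15 + O) (s(O) = (2*O)/(-15 + O) = 2*O/(-15 + O))
Q/s(L(-3)) = 0/(2*1/(-15 + 1)) = 0/(2*1/(-14)) = 0/(2*1*(-1/14)) = 0/(-1/7) = -7*0 = 0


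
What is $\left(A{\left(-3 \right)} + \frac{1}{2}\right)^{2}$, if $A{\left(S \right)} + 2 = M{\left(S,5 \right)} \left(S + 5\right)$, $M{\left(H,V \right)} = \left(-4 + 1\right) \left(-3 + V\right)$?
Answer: $\frac{729}{4} \approx 182.25$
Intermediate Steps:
$M{\left(H,V \right)} = 9 - 3 V$ ($M{\left(H,V \right)} = - 3 \left(-3 + V\right) = 9 - 3 V$)
$A{\left(S \right)} = -32 - 6 S$ ($A{\left(S \right)} = -2 + \left(9 - 15\right) \left(S + 5\right) = -2 + \left(9 - 15\right) \left(5 + S\right) = -2 - 6 \left(5 + S\right) = -2 - \left(30 + 6 S\right) = -32 - 6 S$)
$\left(A{\left(-3 \right)} + \frac{1}{2}\right)^{2} = \left(\left(-32 - -18\right) + \frac{1}{2}\right)^{2} = \left(\left(-32 + 18\right) + \frac{1}{2}\right)^{2} = \left(-14 + \frac{1}{2}\right)^{2} = \left(- \frac{27}{2}\right)^{2} = \frac{729}{4}$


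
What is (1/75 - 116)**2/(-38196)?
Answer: -75672601/214852500 ≈ -0.35221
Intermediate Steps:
(1/75 - 116)**2/(-38196) = (1/75 - 116)**2*(-1/38196) = (-8699/75)**2*(-1/38196) = (75672601/5625)*(-1/38196) = -75672601/214852500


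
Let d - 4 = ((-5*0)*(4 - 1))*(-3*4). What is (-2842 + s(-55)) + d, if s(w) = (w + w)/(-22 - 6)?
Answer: -39677/14 ≈ -2834.1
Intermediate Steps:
s(w) = -w/14 (s(w) = (2*w)/(-28) = (2*w)*(-1/28) = -w/14)
d = 4 (d = 4 + ((-5*0)*(4 - 1))*(-3*4) = 4 + (0*3)*(-12) = 4 + 0*(-12) = 4 + 0 = 4)
(-2842 + s(-55)) + d = (-2842 - 1/14*(-55)) + 4 = (-2842 + 55/14) + 4 = -39733/14 + 4 = -39677/14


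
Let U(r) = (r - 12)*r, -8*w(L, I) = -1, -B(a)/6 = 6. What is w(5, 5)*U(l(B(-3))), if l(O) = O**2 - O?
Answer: 219780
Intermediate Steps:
B(a) = -36 (B(a) = -6*6 = -36)
w(L, I) = 1/8 (w(L, I) = -1/8*(-1) = 1/8)
U(r) = r*(-12 + r) (U(r) = (-12 + r)*r = r*(-12 + r))
w(5, 5)*U(l(B(-3))) = ((-36*(-1 - 36))*(-12 - 36*(-1 - 36)))/8 = ((-36*(-37))*(-12 - 36*(-37)))/8 = (1332*(-12 + 1332))/8 = (1332*1320)/8 = (1/8)*1758240 = 219780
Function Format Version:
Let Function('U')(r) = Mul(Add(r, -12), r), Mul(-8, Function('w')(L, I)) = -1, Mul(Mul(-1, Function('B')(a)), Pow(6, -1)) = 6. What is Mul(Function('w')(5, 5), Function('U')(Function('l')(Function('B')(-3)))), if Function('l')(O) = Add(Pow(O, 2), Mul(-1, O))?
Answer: 219780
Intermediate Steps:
Function('B')(a) = -36 (Function('B')(a) = Mul(-6, 6) = -36)
Function('w')(L, I) = Rational(1, 8) (Function('w')(L, I) = Mul(Rational(-1, 8), -1) = Rational(1, 8))
Function('U')(r) = Mul(r, Add(-12, r)) (Function('U')(r) = Mul(Add(-12, r), r) = Mul(r, Add(-12, r)))
Mul(Function('w')(5, 5), Function('U')(Function('l')(Function('B')(-3)))) = Mul(Rational(1, 8), Mul(Mul(-36, Add(-1, -36)), Add(-12, Mul(-36, Add(-1, -36))))) = Mul(Rational(1, 8), Mul(Mul(-36, -37), Add(-12, Mul(-36, -37)))) = Mul(Rational(1, 8), Mul(1332, Add(-12, 1332))) = Mul(Rational(1, 8), Mul(1332, 1320)) = Mul(Rational(1, 8), 1758240) = 219780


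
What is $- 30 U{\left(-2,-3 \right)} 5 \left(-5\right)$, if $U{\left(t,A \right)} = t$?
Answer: $-1500$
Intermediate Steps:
$- 30 U{\left(-2,-3 \right)} 5 \left(-5\right) = \left(-30\right) \left(-2\right) 5 \left(-5\right) = 60 \left(-25\right) = -1500$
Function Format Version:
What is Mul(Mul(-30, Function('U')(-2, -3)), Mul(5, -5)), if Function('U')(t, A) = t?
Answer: -1500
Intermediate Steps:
Mul(Mul(-30, Function('U')(-2, -3)), Mul(5, -5)) = Mul(Mul(-30, -2), Mul(5, -5)) = Mul(60, -25) = -1500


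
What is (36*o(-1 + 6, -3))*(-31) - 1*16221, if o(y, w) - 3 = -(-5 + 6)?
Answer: -18453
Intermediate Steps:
o(y, w) = 2 (o(y, w) = 3 - (-5 + 6) = 3 - 1*1 = 3 - 1 = 2)
(36*o(-1 + 6, -3))*(-31) - 1*16221 = (36*2)*(-31) - 1*16221 = 72*(-31) - 16221 = -2232 - 16221 = -18453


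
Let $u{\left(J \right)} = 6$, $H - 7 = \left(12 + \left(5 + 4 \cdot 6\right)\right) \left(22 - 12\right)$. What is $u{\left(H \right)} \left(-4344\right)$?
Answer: $-26064$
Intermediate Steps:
$H = 417$ ($H = 7 + \left(12 + \left(5 + 4 \cdot 6\right)\right) \left(22 - 12\right) = 7 + \left(12 + \left(5 + 24\right)\right) 10 = 7 + \left(12 + 29\right) 10 = 7 + 41 \cdot 10 = 7 + 410 = 417$)
$u{\left(H \right)} \left(-4344\right) = 6 \left(-4344\right) = -26064$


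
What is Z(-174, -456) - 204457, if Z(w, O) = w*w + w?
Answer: -174355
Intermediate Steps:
Z(w, O) = w + w² (Z(w, O) = w² + w = w + w²)
Z(-174, -456) - 204457 = -174*(1 - 174) - 204457 = -174*(-173) - 204457 = 30102 - 204457 = -174355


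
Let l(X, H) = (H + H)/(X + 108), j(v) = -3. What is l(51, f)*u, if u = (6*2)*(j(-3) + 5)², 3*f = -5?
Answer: -160/159 ≈ -1.0063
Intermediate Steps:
f = -5/3 (f = (⅓)*(-5) = -5/3 ≈ -1.6667)
l(X, H) = 2*H/(108 + X) (l(X, H) = (2*H)/(108 + X) = 2*H/(108 + X))
u = 48 (u = (6*2)*(-3 + 5)² = 12*2² = 12*4 = 48)
l(51, f)*u = (2*(-5/3)/(108 + 51))*48 = (2*(-5/3)/159)*48 = (2*(-5/3)*(1/159))*48 = -10/477*48 = -160/159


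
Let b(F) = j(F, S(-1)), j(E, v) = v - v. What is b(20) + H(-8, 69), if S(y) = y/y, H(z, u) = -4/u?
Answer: -4/69 ≈ -0.057971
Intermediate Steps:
S(y) = 1
j(E, v) = 0
b(F) = 0
b(20) + H(-8, 69) = 0 - 4/69 = -4/69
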